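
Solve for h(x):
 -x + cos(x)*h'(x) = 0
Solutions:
 h(x) = C1 + Integral(x/cos(x), x)


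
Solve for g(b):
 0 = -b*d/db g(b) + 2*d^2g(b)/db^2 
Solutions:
 g(b) = C1 + C2*erfi(b/2)


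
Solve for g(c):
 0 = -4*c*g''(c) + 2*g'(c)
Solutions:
 g(c) = C1 + C2*c^(3/2)


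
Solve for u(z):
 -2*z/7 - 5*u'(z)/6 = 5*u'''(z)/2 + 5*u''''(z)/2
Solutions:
 u(z) = C1 + C2*exp(z*(-4 + 2*2^(1/3)/(3*sqrt(13) + 11)^(1/3) + 2^(2/3)*(3*sqrt(13) + 11)^(1/3))/12)*sin(2^(1/3)*sqrt(3)*z*(-2^(1/3)*(3*sqrt(13) + 11)^(1/3) + 2/(3*sqrt(13) + 11)^(1/3))/12) + C3*exp(z*(-4 + 2*2^(1/3)/(3*sqrt(13) + 11)^(1/3) + 2^(2/3)*(3*sqrt(13) + 11)^(1/3))/12)*cos(2^(1/3)*sqrt(3)*z*(-2^(1/3)*(3*sqrt(13) + 11)^(1/3) + 2/(3*sqrt(13) + 11)^(1/3))/12) + C4*exp(-z*(2*2^(1/3)/(3*sqrt(13) + 11)^(1/3) + 2 + 2^(2/3)*(3*sqrt(13) + 11)^(1/3))/6) - 6*z^2/35


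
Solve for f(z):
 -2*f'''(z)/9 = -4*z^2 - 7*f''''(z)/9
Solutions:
 f(z) = C1 + C2*z + C3*z^2 + C4*exp(2*z/7) + 3*z^5/10 + 21*z^4/4 + 147*z^3/2


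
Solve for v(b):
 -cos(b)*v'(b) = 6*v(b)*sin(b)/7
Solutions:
 v(b) = C1*cos(b)^(6/7)


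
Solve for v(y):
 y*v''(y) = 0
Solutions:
 v(y) = C1 + C2*y


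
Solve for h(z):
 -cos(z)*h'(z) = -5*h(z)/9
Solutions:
 h(z) = C1*(sin(z) + 1)^(5/18)/(sin(z) - 1)^(5/18)


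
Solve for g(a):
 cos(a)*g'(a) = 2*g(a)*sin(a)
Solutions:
 g(a) = C1/cos(a)^2


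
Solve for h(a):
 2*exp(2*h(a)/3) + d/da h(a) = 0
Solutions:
 h(a) = 3*log(-sqrt(-1/(C1 - 2*a))) - 3*log(2) + 3*log(6)/2
 h(a) = 3*log(-1/(C1 - 2*a))/2 - 3*log(2) + 3*log(6)/2


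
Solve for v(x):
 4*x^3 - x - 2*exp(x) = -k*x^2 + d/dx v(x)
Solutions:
 v(x) = C1 + k*x^3/3 + x^4 - x^2/2 - 2*exp(x)


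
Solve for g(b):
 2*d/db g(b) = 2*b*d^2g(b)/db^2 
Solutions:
 g(b) = C1 + C2*b^2


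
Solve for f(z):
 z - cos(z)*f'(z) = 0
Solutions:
 f(z) = C1 + Integral(z/cos(z), z)


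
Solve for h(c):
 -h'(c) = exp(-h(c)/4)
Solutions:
 h(c) = 4*log(C1 - c/4)


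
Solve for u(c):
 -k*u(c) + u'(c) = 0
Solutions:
 u(c) = C1*exp(c*k)


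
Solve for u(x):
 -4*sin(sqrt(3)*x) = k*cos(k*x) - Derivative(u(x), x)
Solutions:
 u(x) = C1 + sin(k*x) - 4*sqrt(3)*cos(sqrt(3)*x)/3


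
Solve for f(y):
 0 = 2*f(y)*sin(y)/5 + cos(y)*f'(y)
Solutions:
 f(y) = C1*cos(y)^(2/5)


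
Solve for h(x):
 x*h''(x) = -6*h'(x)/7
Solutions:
 h(x) = C1 + C2*x^(1/7)


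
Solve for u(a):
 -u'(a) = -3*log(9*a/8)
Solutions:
 u(a) = C1 + 3*a*log(a) - 3*a + a*log(729/512)


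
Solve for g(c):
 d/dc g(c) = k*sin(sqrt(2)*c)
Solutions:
 g(c) = C1 - sqrt(2)*k*cos(sqrt(2)*c)/2


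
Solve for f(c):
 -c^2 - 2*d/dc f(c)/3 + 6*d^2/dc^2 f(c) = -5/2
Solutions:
 f(c) = C1 + C2*exp(c/9) - c^3/2 - 27*c^2/2 - 957*c/4


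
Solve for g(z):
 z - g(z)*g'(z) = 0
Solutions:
 g(z) = -sqrt(C1 + z^2)
 g(z) = sqrt(C1 + z^2)


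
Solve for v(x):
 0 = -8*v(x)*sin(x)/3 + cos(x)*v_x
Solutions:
 v(x) = C1/cos(x)^(8/3)


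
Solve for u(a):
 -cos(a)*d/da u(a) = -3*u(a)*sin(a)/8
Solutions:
 u(a) = C1/cos(a)^(3/8)


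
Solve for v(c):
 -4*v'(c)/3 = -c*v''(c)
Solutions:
 v(c) = C1 + C2*c^(7/3)


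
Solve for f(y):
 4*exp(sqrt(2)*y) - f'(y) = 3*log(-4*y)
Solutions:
 f(y) = C1 - 3*y*log(-y) + 3*y*(1 - 2*log(2)) + 2*sqrt(2)*exp(sqrt(2)*y)


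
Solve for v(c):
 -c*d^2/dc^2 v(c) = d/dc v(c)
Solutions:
 v(c) = C1 + C2*log(c)


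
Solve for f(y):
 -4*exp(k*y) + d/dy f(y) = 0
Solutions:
 f(y) = C1 + 4*exp(k*y)/k


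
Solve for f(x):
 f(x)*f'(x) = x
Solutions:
 f(x) = -sqrt(C1 + x^2)
 f(x) = sqrt(C1 + x^2)


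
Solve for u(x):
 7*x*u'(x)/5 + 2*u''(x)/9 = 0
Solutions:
 u(x) = C1 + C2*erf(3*sqrt(35)*x/10)


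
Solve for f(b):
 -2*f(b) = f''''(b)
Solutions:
 f(b) = (C1*sin(2^(3/4)*b/2) + C2*cos(2^(3/4)*b/2))*exp(-2^(3/4)*b/2) + (C3*sin(2^(3/4)*b/2) + C4*cos(2^(3/4)*b/2))*exp(2^(3/4)*b/2)


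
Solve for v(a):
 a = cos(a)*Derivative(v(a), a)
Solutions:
 v(a) = C1 + Integral(a/cos(a), a)


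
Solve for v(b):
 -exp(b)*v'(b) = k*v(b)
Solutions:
 v(b) = C1*exp(k*exp(-b))


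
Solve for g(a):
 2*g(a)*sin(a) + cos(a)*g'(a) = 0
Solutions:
 g(a) = C1*cos(a)^2


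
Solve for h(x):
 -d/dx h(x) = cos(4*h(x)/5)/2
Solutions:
 x/2 - 5*log(sin(4*h(x)/5) - 1)/8 + 5*log(sin(4*h(x)/5) + 1)/8 = C1


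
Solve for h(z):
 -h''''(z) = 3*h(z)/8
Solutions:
 h(z) = (C1*sin(2^(3/4)*3^(1/4)*z/4) + C2*cos(2^(3/4)*3^(1/4)*z/4))*exp(-2^(3/4)*3^(1/4)*z/4) + (C3*sin(2^(3/4)*3^(1/4)*z/4) + C4*cos(2^(3/4)*3^(1/4)*z/4))*exp(2^(3/4)*3^(1/4)*z/4)


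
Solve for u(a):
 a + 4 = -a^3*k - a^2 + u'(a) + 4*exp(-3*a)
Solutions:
 u(a) = C1 + a^4*k/4 + a^3/3 + a^2/2 + 4*a + 4*exp(-3*a)/3


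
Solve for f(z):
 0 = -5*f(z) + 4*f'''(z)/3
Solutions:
 f(z) = C3*exp(30^(1/3)*z/2) + (C1*sin(10^(1/3)*3^(5/6)*z/4) + C2*cos(10^(1/3)*3^(5/6)*z/4))*exp(-30^(1/3)*z/4)


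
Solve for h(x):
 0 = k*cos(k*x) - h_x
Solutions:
 h(x) = C1 + sin(k*x)


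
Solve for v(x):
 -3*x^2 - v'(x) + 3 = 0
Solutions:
 v(x) = C1 - x^3 + 3*x


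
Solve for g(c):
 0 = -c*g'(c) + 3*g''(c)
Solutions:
 g(c) = C1 + C2*erfi(sqrt(6)*c/6)


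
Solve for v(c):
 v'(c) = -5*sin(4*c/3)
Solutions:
 v(c) = C1 + 15*cos(4*c/3)/4


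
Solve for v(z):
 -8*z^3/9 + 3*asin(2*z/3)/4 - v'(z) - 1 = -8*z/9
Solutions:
 v(z) = C1 - 2*z^4/9 + 4*z^2/9 + 3*z*asin(2*z/3)/4 - z + 3*sqrt(9 - 4*z^2)/8


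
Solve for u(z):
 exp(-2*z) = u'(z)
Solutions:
 u(z) = C1 - exp(-2*z)/2


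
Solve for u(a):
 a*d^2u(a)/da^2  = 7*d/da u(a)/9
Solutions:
 u(a) = C1 + C2*a^(16/9)


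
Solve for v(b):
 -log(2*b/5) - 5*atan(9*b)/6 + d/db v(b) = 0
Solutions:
 v(b) = C1 + b*log(b) + 5*b*atan(9*b)/6 - b*log(5) - b + b*log(2) - 5*log(81*b^2 + 1)/108


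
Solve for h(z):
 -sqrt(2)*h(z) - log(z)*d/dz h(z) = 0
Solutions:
 h(z) = C1*exp(-sqrt(2)*li(z))


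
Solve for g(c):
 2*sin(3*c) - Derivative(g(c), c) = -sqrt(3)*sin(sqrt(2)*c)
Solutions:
 g(c) = C1 - 2*cos(3*c)/3 - sqrt(6)*cos(sqrt(2)*c)/2


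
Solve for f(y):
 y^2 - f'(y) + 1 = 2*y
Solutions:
 f(y) = C1 + y^3/3 - y^2 + y


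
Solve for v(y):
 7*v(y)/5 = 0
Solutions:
 v(y) = 0


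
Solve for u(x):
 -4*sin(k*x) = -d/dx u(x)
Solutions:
 u(x) = C1 - 4*cos(k*x)/k


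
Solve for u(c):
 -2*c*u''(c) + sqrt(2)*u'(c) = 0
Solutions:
 u(c) = C1 + C2*c^(sqrt(2)/2 + 1)


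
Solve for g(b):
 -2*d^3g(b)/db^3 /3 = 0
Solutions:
 g(b) = C1 + C2*b + C3*b^2


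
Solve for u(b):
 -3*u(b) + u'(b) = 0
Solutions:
 u(b) = C1*exp(3*b)


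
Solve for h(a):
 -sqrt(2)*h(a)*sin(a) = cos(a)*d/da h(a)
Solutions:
 h(a) = C1*cos(a)^(sqrt(2))


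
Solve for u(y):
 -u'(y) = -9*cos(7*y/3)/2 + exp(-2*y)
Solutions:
 u(y) = C1 + 27*sin(7*y/3)/14 + exp(-2*y)/2


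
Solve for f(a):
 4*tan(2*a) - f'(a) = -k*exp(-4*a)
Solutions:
 f(a) = C1 - k*exp(-4*a)/4 + log(tan(2*a)^2 + 1)


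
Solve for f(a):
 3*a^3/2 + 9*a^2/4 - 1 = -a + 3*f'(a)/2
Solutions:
 f(a) = C1 + a^4/4 + a^3/2 + a^2/3 - 2*a/3


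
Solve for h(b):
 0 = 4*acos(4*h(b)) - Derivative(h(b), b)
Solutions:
 Integral(1/acos(4*_y), (_y, h(b))) = C1 + 4*b


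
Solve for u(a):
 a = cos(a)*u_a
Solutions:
 u(a) = C1 + Integral(a/cos(a), a)


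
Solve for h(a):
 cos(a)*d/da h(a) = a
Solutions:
 h(a) = C1 + Integral(a/cos(a), a)


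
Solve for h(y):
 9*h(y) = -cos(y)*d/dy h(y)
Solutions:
 h(y) = C1*sqrt(sin(y) - 1)*(sin(y)^4 - 4*sin(y)^3 + 6*sin(y)^2 - 4*sin(y) + 1)/(sqrt(sin(y) + 1)*(sin(y)^4 + 4*sin(y)^3 + 6*sin(y)^2 + 4*sin(y) + 1))


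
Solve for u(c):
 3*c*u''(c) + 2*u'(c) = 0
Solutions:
 u(c) = C1 + C2*c^(1/3)


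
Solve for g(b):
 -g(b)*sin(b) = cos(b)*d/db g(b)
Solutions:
 g(b) = C1*cos(b)


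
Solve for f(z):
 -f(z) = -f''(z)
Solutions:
 f(z) = C1*exp(-z) + C2*exp(z)


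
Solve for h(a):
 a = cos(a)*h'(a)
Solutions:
 h(a) = C1 + Integral(a/cos(a), a)


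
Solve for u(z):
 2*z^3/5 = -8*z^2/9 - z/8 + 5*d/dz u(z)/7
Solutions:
 u(z) = C1 + 7*z^4/50 + 56*z^3/135 + 7*z^2/80


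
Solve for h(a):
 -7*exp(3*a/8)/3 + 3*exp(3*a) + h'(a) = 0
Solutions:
 h(a) = C1 + 56*exp(3*a/8)/9 - exp(3*a)


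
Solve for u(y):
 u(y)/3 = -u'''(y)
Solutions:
 u(y) = C3*exp(-3^(2/3)*y/3) + (C1*sin(3^(1/6)*y/2) + C2*cos(3^(1/6)*y/2))*exp(3^(2/3)*y/6)


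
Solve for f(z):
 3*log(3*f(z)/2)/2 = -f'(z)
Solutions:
 -2*Integral(1/(-log(_y) - log(3) + log(2)), (_y, f(z)))/3 = C1 - z


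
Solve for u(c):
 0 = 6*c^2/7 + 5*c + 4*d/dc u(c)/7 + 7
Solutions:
 u(c) = C1 - c^3/2 - 35*c^2/8 - 49*c/4


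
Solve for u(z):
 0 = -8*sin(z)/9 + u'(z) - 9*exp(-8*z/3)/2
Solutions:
 u(z) = C1 - 8*cos(z)/9 - 27*exp(-8*z/3)/16


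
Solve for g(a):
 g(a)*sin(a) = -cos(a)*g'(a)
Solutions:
 g(a) = C1*cos(a)


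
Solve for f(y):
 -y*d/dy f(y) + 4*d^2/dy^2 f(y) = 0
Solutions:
 f(y) = C1 + C2*erfi(sqrt(2)*y/4)


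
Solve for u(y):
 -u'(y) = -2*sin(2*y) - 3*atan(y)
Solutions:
 u(y) = C1 + 3*y*atan(y) - 3*log(y^2 + 1)/2 - cos(2*y)


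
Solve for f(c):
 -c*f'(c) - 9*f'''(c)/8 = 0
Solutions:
 f(c) = C1 + Integral(C2*airyai(-2*3^(1/3)*c/3) + C3*airybi(-2*3^(1/3)*c/3), c)


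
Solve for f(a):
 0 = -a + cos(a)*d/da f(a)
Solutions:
 f(a) = C1 + Integral(a/cos(a), a)


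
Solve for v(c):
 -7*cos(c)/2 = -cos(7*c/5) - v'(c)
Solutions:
 v(c) = C1 + 7*sin(c)/2 - 5*sin(7*c/5)/7


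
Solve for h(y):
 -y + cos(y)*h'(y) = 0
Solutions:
 h(y) = C1 + Integral(y/cos(y), y)


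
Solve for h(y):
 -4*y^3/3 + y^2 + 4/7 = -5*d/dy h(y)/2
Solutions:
 h(y) = C1 + 2*y^4/15 - 2*y^3/15 - 8*y/35


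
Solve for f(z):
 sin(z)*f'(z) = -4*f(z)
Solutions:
 f(z) = C1*(cos(z)^2 + 2*cos(z) + 1)/(cos(z)^2 - 2*cos(z) + 1)


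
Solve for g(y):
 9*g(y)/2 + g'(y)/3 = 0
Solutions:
 g(y) = C1*exp(-27*y/2)


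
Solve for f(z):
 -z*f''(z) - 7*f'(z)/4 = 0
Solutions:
 f(z) = C1 + C2/z^(3/4)


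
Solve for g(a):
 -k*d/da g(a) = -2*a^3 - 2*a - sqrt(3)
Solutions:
 g(a) = C1 + a^4/(2*k) + a^2/k + sqrt(3)*a/k


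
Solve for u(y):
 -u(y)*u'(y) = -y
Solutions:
 u(y) = -sqrt(C1 + y^2)
 u(y) = sqrt(C1 + y^2)


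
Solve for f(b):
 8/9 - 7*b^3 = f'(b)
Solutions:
 f(b) = C1 - 7*b^4/4 + 8*b/9


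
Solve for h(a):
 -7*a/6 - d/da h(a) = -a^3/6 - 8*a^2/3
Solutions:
 h(a) = C1 + a^4/24 + 8*a^3/9 - 7*a^2/12


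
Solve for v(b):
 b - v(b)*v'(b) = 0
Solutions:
 v(b) = -sqrt(C1 + b^2)
 v(b) = sqrt(C1 + b^2)


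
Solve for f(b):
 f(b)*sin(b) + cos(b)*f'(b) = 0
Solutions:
 f(b) = C1*cos(b)


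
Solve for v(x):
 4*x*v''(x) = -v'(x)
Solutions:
 v(x) = C1 + C2*x^(3/4)


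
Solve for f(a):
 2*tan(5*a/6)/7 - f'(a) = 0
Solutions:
 f(a) = C1 - 12*log(cos(5*a/6))/35


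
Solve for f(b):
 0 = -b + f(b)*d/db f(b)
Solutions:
 f(b) = -sqrt(C1 + b^2)
 f(b) = sqrt(C1 + b^2)


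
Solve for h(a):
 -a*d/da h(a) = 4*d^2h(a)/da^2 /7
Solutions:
 h(a) = C1 + C2*erf(sqrt(14)*a/4)


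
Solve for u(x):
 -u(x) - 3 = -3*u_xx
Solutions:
 u(x) = C1*exp(-sqrt(3)*x/3) + C2*exp(sqrt(3)*x/3) - 3


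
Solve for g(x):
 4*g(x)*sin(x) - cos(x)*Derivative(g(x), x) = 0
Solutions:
 g(x) = C1/cos(x)^4


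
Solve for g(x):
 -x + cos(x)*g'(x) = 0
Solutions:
 g(x) = C1 + Integral(x/cos(x), x)


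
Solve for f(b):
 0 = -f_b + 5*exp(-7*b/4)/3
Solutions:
 f(b) = C1 - 20*exp(-7*b/4)/21


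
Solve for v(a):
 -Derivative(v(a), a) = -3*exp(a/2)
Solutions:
 v(a) = C1 + 6*exp(a/2)


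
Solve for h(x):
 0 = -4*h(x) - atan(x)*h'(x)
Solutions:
 h(x) = C1*exp(-4*Integral(1/atan(x), x))


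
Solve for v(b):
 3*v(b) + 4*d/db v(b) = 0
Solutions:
 v(b) = C1*exp(-3*b/4)


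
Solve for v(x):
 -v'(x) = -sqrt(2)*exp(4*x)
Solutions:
 v(x) = C1 + sqrt(2)*exp(4*x)/4


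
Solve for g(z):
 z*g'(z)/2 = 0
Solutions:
 g(z) = C1


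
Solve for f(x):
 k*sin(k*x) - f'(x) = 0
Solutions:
 f(x) = C1 - cos(k*x)


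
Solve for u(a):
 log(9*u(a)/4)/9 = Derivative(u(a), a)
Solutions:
 9*Integral(1/(-log(_y) - 2*log(3) + 2*log(2)), (_y, u(a))) = C1 - a


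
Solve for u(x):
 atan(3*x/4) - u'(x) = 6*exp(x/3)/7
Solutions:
 u(x) = C1 + x*atan(3*x/4) - 18*exp(x/3)/7 - 2*log(9*x^2 + 16)/3


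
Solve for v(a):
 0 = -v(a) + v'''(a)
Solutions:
 v(a) = C3*exp(a) + (C1*sin(sqrt(3)*a/2) + C2*cos(sqrt(3)*a/2))*exp(-a/2)


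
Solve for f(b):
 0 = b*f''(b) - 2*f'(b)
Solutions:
 f(b) = C1 + C2*b^3


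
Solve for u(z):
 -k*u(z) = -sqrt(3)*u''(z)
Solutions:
 u(z) = C1*exp(-3^(3/4)*sqrt(k)*z/3) + C2*exp(3^(3/4)*sqrt(k)*z/3)


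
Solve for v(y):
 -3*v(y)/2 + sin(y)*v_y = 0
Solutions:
 v(y) = C1*(cos(y) - 1)^(3/4)/(cos(y) + 1)^(3/4)


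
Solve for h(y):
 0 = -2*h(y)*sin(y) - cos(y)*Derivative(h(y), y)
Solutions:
 h(y) = C1*cos(y)^2


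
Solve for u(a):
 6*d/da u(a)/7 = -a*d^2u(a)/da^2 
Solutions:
 u(a) = C1 + C2*a^(1/7)


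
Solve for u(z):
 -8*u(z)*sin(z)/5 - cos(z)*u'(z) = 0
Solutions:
 u(z) = C1*cos(z)^(8/5)


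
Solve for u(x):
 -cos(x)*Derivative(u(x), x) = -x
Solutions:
 u(x) = C1 + Integral(x/cos(x), x)


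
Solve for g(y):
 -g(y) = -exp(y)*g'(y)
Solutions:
 g(y) = C1*exp(-exp(-y))


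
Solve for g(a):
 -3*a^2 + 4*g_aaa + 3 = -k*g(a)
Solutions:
 g(a) = C1*exp(2^(1/3)*a*(-k)^(1/3)/2) + C2*exp(2^(1/3)*a*(-k)^(1/3)*(-1 + sqrt(3)*I)/4) + C3*exp(-2^(1/3)*a*(-k)^(1/3)*(1 + sqrt(3)*I)/4) + 3*a^2/k - 3/k


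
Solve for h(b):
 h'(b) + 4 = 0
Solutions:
 h(b) = C1 - 4*b


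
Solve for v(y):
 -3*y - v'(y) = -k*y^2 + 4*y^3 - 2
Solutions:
 v(y) = C1 + k*y^3/3 - y^4 - 3*y^2/2 + 2*y


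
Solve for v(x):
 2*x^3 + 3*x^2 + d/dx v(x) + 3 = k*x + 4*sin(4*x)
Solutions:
 v(x) = C1 + k*x^2/2 - x^4/2 - x^3 - 3*x - cos(4*x)


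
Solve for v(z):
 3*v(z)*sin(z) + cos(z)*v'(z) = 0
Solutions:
 v(z) = C1*cos(z)^3


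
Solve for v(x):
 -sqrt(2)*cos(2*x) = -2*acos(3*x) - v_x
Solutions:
 v(x) = C1 - 2*x*acos(3*x) + 2*sqrt(1 - 9*x^2)/3 + sqrt(2)*sin(2*x)/2


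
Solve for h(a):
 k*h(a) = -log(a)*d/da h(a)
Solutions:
 h(a) = C1*exp(-k*li(a))


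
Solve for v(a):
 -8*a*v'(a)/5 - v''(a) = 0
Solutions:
 v(a) = C1 + C2*erf(2*sqrt(5)*a/5)


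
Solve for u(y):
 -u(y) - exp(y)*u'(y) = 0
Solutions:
 u(y) = C1*exp(exp(-y))


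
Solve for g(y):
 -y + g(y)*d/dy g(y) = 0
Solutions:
 g(y) = -sqrt(C1 + y^2)
 g(y) = sqrt(C1 + y^2)


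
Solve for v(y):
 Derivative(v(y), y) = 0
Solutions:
 v(y) = C1


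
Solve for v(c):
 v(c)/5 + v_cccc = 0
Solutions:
 v(c) = (C1*sin(sqrt(2)*5^(3/4)*c/10) + C2*cos(sqrt(2)*5^(3/4)*c/10))*exp(-sqrt(2)*5^(3/4)*c/10) + (C3*sin(sqrt(2)*5^(3/4)*c/10) + C4*cos(sqrt(2)*5^(3/4)*c/10))*exp(sqrt(2)*5^(3/4)*c/10)


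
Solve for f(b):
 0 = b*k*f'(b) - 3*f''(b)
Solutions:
 f(b) = Piecewise((-sqrt(6)*sqrt(pi)*C1*erf(sqrt(6)*b*sqrt(-k)/6)/(2*sqrt(-k)) - C2, (k > 0) | (k < 0)), (-C1*b - C2, True))


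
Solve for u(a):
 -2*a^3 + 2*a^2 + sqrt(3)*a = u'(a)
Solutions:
 u(a) = C1 - a^4/2 + 2*a^3/3 + sqrt(3)*a^2/2


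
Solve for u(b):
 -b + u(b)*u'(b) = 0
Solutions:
 u(b) = -sqrt(C1 + b^2)
 u(b) = sqrt(C1 + b^2)


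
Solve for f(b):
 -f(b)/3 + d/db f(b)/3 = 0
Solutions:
 f(b) = C1*exp(b)


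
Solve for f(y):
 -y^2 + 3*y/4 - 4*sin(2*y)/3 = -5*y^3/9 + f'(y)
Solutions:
 f(y) = C1 + 5*y^4/36 - y^3/3 + 3*y^2/8 + 2*cos(2*y)/3


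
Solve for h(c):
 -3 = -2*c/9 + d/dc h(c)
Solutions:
 h(c) = C1 + c^2/9 - 3*c


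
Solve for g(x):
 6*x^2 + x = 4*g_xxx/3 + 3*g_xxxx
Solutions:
 g(x) = C1 + C2*x + C3*x^2 + C4*exp(-4*x/9) + 3*x^5/40 - 13*x^4/16 + 117*x^3/16


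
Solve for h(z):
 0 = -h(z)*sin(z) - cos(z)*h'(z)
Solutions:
 h(z) = C1*cos(z)


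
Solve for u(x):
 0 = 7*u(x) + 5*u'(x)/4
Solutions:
 u(x) = C1*exp(-28*x/5)


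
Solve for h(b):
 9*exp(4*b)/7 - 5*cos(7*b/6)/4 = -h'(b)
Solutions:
 h(b) = C1 - 9*exp(4*b)/28 + 15*sin(7*b/6)/14


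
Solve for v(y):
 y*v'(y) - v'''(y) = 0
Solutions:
 v(y) = C1 + Integral(C2*airyai(y) + C3*airybi(y), y)


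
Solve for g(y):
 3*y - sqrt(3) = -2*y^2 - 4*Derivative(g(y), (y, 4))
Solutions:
 g(y) = C1 + C2*y + C3*y^2 + C4*y^3 - y^6/720 - y^5/160 + sqrt(3)*y^4/96


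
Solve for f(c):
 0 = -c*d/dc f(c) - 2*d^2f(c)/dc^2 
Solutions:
 f(c) = C1 + C2*erf(c/2)


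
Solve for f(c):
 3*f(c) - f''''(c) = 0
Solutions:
 f(c) = C1*exp(-3^(1/4)*c) + C2*exp(3^(1/4)*c) + C3*sin(3^(1/4)*c) + C4*cos(3^(1/4)*c)


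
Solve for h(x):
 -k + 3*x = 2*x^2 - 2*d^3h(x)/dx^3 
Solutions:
 h(x) = C1 + C2*x + C3*x^2 + k*x^3/12 + x^5/60 - x^4/16


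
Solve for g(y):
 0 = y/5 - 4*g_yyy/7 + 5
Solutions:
 g(y) = C1 + C2*y + C3*y^2 + 7*y^4/480 + 35*y^3/24


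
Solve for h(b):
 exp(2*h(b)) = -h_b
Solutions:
 h(b) = log(-sqrt(-1/(C1 - b))) - log(2)/2
 h(b) = log(-1/(C1 - b))/2 - log(2)/2


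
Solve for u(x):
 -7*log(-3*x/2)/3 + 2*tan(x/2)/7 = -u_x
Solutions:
 u(x) = C1 + 7*x*log(-x)/3 - 7*x/3 - 7*x*log(2)/3 + 7*x*log(3)/3 + 4*log(cos(x/2))/7


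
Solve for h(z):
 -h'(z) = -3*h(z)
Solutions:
 h(z) = C1*exp(3*z)


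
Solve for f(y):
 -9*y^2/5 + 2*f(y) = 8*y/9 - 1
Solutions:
 f(y) = 9*y^2/10 + 4*y/9 - 1/2


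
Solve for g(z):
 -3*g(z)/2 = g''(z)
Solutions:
 g(z) = C1*sin(sqrt(6)*z/2) + C2*cos(sqrt(6)*z/2)


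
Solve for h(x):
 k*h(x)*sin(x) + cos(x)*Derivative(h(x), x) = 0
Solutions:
 h(x) = C1*exp(k*log(cos(x)))


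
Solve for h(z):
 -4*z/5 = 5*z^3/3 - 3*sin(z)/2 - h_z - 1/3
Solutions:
 h(z) = C1 + 5*z^4/12 + 2*z^2/5 - z/3 + 3*cos(z)/2


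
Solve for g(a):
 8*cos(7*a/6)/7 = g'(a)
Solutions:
 g(a) = C1 + 48*sin(7*a/6)/49


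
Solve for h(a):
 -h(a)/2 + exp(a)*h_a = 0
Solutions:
 h(a) = C1*exp(-exp(-a)/2)


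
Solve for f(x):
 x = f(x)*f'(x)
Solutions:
 f(x) = -sqrt(C1 + x^2)
 f(x) = sqrt(C1 + x^2)


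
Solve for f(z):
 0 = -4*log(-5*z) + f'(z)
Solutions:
 f(z) = C1 + 4*z*log(-z) + 4*z*(-1 + log(5))


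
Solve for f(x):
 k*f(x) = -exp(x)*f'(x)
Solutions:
 f(x) = C1*exp(k*exp(-x))


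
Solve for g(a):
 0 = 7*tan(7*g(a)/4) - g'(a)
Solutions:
 g(a) = -4*asin(C1*exp(49*a/4))/7 + 4*pi/7
 g(a) = 4*asin(C1*exp(49*a/4))/7


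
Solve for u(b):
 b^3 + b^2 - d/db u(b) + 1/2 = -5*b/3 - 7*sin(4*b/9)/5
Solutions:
 u(b) = C1 + b^4/4 + b^3/3 + 5*b^2/6 + b/2 - 63*cos(4*b/9)/20


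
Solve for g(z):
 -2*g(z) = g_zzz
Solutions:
 g(z) = C3*exp(-2^(1/3)*z) + (C1*sin(2^(1/3)*sqrt(3)*z/2) + C2*cos(2^(1/3)*sqrt(3)*z/2))*exp(2^(1/3)*z/2)


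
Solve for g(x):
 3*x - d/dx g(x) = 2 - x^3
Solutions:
 g(x) = C1 + x^4/4 + 3*x^2/2 - 2*x


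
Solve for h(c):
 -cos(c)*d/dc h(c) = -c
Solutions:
 h(c) = C1 + Integral(c/cos(c), c)


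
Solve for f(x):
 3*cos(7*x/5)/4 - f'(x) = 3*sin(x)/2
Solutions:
 f(x) = C1 + 15*sin(7*x/5)/28 + 3*cos(x)/2


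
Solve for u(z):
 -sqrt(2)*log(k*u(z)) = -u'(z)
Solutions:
 li(k*u(z))/k = C1 + sqrt(2)*z


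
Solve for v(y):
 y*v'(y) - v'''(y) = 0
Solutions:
 v(y) = C1 + Integral(C2*airyai(y) + C3*airybi(y), y)


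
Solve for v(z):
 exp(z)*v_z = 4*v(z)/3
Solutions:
 v(z) = C1*exp(-4*exp(-z)/3)


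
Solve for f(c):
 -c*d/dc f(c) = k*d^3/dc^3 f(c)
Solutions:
 f(c) = C1 + Integral(C2*airyai(c*(-1/k)^(1/3)) + C3*airybi(c*(-1/k)^(1/3)), c)


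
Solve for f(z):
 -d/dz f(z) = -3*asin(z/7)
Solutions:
 f(z) = C1 + 3*z*asin(z/7) + 3*sqrt(49 - z^2)


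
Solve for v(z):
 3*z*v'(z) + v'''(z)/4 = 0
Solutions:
 v(z) = C1 + Integral(C2*airyai(-12^(1/3)*z) + C3*airybi(-12^(1/3)*z), z)


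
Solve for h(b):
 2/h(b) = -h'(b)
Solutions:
 h(b) = -sqrt(C1 - 4*b)
 h(b) = sqrt(C1 - 4*b)


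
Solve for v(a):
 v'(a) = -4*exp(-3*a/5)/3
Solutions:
 v(a) = C1 + 20*exp(-3*a/5)/9


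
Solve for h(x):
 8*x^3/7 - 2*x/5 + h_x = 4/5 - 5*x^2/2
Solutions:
 h(x) = C1 - 2*x^4/7 - 5*x^3/6 + x^2/5 + 4*x/5


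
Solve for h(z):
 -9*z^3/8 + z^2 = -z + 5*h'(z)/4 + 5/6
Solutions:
 h(z) = C1 - 9*z^4/40 + 4*z^3/15 + 2*z^2/5 - 2*z/3


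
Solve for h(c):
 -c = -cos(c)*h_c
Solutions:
 h(c) = C1 + Integral(c/cos(c), c)


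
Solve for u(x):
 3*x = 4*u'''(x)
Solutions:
 u(x) = C1 + C2*x + C3*x^2 + x^4/32


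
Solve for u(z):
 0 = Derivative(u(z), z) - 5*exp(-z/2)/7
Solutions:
 u(z) = C1 - 10*exp(-z/2)/7


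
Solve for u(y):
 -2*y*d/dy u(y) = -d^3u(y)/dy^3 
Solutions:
 u(y) = C1 + Integral(C2*airyai(2^(1/3)*y) + C3*airybi(2^(1/3)*y), y)


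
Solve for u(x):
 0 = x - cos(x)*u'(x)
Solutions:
 u(x) = C1 + Integral(x/cos(x), x)


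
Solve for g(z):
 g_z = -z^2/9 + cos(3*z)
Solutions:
 g(z) = C1 - z^3/27 + sin(3*z)/3


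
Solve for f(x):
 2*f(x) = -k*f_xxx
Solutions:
 f(x) = C1*exp(2^(1/3)*x*(-1/k)^(1/3)) + C2*exp(2^(1/3)*x*(-1/k)^(1/3)*(-1 + sqrt(3)*I)/2) + C3*exp(-2^(1/3)*x*(-1/k)^(1/3)*(1 + sqrt(3)*I)/2)


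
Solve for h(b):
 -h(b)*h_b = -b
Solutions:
 h(b) = -sqrt(C1 + b^2)
 h(b) = sqrt(C1 + b^2)


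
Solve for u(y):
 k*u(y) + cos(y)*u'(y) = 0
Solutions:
 u(y) = C1*exp(k*(log(sin(y) - 1) - log(sin(y) + 1))/2)


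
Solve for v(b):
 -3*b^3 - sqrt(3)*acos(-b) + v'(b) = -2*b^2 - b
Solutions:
 v(b) = C1 + 3*b^4/4 - 2*b^3/3 - b^2/2 + sqrt(3)*(b*acos(-b) + sqrt(1 - b^2))


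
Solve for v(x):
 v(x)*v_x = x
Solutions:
 v(x) = -sqrt(C1 + x^2)
 v(x) = sqrt(C1 + x^2)


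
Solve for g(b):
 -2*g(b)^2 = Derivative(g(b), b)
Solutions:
 g(b) = 1/(C1 + 2*b)


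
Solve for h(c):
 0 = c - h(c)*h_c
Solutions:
 h(c) = -sqrt(C1 + c^2)
 h(c) = sqrt(C1 + c^2)


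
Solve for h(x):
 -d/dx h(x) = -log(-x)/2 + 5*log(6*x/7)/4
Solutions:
 h(x) = C1 - 3*x*log(x)/4 + x*(-5*log(6) + 3 + 5*log(7) + 2*I*pi)/4


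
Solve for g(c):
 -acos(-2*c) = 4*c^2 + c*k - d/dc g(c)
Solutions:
 g(c) = C1 + 4*c^3/3 + c^2*k/2 + c*acos(-2*c) + sqrt(1 - 4*c^2)/2


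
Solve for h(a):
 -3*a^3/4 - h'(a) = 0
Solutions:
 h(a) = C1 - 3*a^4/16


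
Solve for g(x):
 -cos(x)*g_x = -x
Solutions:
 g(x) = C1 + Integral(x/cos(x), x)


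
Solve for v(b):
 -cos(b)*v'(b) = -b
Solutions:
 v(b) = C1 + Integral(b/cos(b), b)


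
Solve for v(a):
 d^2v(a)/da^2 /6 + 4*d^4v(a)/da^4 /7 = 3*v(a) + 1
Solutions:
 v(a) = C1*exp(-sqrt(3)*a*sqrt(-7 + sqrt(12145))/12) + C2*exp(sqrt(3)*a*sqrt(-7 + sqrt(12145))/12) + C3*sin(sqrt(3)*a*sqrt(7 + sqrt(12145))/12) + C4*cos(sqrt(3)*a*sqrt(7 + sqrt(12145))/12) - 1/3


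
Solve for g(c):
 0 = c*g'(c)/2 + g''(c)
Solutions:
 g(c) = C1 + C2*erf(c/2)


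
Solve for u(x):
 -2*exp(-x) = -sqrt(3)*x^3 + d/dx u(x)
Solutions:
 u(x) = C1 + sqrt(3)*x^4/4 + 2*exp(-x)


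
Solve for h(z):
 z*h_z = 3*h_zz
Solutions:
 h(z) = C1 + C2*erfi(sqrt(6)*z/6)


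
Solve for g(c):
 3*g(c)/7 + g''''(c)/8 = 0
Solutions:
 g(c) = (C1*sin(6^(1/4)*7^(3/4)*c/7) + C2*cos(6^(1/4)*7^(3/4)*c/7))*exp(-6^(1/4)*7^(3/4)*c/7) + (C3*sin(6^(1/4)*7^(3/4)*c/7) + C4*cos(6^(1/4)*7^(3/4)*c/7))*exp(6^(1/4)*7^(3/4)*c/7)


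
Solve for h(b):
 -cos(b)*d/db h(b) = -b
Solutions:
 h(b) = C1 + Integral(b/cos(b), b)


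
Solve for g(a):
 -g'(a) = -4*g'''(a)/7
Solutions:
 g(a) = C1 + C2*exp(-sqrt(7)*a/2) + C3*exp(sqrt(7)*a/2)


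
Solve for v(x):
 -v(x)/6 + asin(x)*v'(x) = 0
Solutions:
 v(x) = C1*exp(Integral(1/asin(x), x)/6)


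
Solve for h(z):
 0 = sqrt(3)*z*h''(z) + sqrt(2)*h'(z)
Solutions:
 h(z) = C1 + C2*z^(1 - sqrt(6)/3)


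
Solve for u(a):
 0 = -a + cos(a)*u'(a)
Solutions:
 u(a) = C1 + Integral(a/cos(a), a)


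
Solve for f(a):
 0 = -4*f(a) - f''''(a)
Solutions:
 f(a) = (C1*sin(a) + C2*cos(a))*exp(-a) + (C3*sin(a) + C4*cos(a))*exp(a)


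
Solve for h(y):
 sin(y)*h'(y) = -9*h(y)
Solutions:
 h(y) = C1*sqrt(cos(y) + 1)*(cos(y)^4 + 4*cos(y)^3 + 6*cos(y)^2 + 4*cos(y) + 1)/(sqrt(cos(y) - 1)*(cos(y)^4 - 4*cos(y)^3 + 6*cos(y)^2 - 4*cos(y) + 1))


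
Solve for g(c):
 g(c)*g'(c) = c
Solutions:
 g(c) = -sqrt(C1 + c^2)
 g(c) = sqrt(C1 + c^2)


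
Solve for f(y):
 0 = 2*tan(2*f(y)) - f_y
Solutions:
 f(y) = -asin(C1*exp(4*y))/2 + pi/2
 f(y) = asin(C1*exp(4*y))/2


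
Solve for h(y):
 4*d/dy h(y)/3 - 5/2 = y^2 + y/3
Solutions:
 h(y) = C1 + y^3/4 + y^2/8 + 15*y/8


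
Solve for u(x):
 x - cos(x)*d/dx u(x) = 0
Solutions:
 u(x) = C1 + Integral(x/cos(x), x)


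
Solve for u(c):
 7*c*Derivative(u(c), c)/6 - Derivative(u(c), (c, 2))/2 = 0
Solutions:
 u(c) = C1 + C2*erfi(sqrt(42)*c/6)


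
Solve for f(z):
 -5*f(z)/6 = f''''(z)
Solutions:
 f(z) = (C1*sin(10^(1/4)*3^(3/4)*z/6) + C2*cos(10^(1/4)*3^(3/4)*z/6))*exp(-10^(1/4)*3^(3/4)*z/6) + (C3*sin(10^(1/4)*3^(3/4)*z/6) + C4*cos(10^(1/4)*3^(3/4)*z/6))*exp(10^(1/4)*3^(3/4)*z/6)


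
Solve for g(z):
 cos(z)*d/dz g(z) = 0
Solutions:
 g(z) = C1


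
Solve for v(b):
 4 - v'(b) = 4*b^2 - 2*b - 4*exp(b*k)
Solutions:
 v(b) = C1 - 4*b^3/3 + b^2 + 4*b + 4*exp(b*k)/k


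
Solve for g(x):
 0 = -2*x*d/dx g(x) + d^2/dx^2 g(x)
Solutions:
 g(x) = C1 + C2*erfi(x)


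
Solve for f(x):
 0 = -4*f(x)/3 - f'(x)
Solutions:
 f(x) = C1*exp(-4*x/3)


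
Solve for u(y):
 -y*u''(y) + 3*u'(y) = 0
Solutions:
 u(y) = C1 + C2*y^4


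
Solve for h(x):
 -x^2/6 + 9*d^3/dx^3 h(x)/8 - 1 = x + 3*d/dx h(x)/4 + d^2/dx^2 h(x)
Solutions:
 h(x) = C1 + C2*exp(x*(4 - sqrt(70))/9) + C3*exp(x*(4 + sqrt(70))/9) - 2*x^3/27 - 10*x^2/27 - 82*x/81


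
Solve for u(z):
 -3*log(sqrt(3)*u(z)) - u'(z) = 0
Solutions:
 2*Integral(1/(2*log(_y) + log(3)), (_y, u(z)))/3 = C1 - z


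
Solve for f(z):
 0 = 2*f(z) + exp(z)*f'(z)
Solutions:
 f(z) = C1*exp(2*exp(-z))


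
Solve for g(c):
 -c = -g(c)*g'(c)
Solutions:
 g(c) = -sqrt(C1 + c^2)
 g(c) = sqrt(C1 + c^2)


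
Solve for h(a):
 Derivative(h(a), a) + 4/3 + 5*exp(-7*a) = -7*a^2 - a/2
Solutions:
 h(a) = C1 - 7*a^3/3 - a^2/4 - 4*a/3 + 5*exp(-7*a)/7


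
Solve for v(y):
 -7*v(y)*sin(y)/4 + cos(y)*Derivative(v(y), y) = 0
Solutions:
 v(y) = C1/cos(y)^(7/4)


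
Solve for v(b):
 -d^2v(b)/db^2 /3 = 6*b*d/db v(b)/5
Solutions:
 v(b) = C1 + C2*erf(3*sqrt(5)*b/5)


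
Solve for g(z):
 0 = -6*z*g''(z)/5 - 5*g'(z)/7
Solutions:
 g(z) = C1 + C2*z^(17/42)


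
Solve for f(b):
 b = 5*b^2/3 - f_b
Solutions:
 f(b) = C1 + 5*b^3/9 - b^2/2


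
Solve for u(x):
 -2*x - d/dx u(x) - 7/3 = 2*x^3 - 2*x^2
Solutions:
 u(x) = C1 - x^4/2 + 2*x^3/3 - x^2 - 7*x/3


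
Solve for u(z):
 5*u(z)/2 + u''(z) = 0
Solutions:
 u(z) = C1*sin(sqrt(10)*z/2) + C2*cos(sqrt(10)*z/2)


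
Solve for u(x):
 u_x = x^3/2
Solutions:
 u(x) = C1 + x^4/8


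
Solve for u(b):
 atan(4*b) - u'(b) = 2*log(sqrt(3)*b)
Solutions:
 u(b) = C1 - 2*b*log(b) + b*atan(4*b) - b*log(3) + 2*b - log(16*b^2 + 1)/8


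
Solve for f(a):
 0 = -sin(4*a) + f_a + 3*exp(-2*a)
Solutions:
 f(a) = C1 - cos(4*a)/4 + 3*exp(-2*a)/2


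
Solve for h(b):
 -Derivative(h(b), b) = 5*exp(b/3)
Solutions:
 h(b) = C1 - 15*exp(b/3)


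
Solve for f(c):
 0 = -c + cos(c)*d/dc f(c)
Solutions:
 f(c) = C1 + Integral(c/cos(c), c)


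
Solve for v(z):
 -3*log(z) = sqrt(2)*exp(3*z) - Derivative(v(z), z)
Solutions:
 v(z) = C1 + 3*z*log(z) - 3*z + sqrt(2)*exp(3*z)/3


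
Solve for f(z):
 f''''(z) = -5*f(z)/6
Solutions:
 f(z) = (C1*sin(10^(1/4)*3^(3/4)*z/6) + C2*cos(10^(1/4)*3^(3/4)*z/6))*exp(-10^(1/4)*3^(3/4)*z/6) + (C3*sin(10^(1/4)*3^(3/4)*z/6) + C4*cos(10^(1/4)*3^(3/4)*z/6))*exp(10^(1/4)*3^(3/4)*z/6)


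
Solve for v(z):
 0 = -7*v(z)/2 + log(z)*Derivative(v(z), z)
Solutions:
 v(z) = C1*exp(7*li(z)/2)


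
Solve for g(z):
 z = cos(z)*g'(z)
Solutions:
 g(z) = C1 + Integral(z/cos(z), z)


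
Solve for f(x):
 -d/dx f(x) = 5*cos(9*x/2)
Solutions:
 f(x) = C1 - 10*sin(9*x/2)/9


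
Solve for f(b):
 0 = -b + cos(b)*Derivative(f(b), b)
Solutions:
 f(b) = C1 + Integral(b/cos(b), b)


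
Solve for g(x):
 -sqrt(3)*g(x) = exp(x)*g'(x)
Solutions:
 g(x) = C1*exp(sqrt(3)*exp(-x))


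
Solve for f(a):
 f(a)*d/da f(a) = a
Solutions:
 f(a) = -sqrt(C1 + a^2)
 f(a) = sqrt(C1 + a^2)


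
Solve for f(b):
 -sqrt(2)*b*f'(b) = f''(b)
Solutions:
 f(b) = C1 + C2*erf(2^(3/4)*b/2)


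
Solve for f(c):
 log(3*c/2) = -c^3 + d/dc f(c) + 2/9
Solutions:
 f(c) = C1 + c^4/4 + c*log(c) - 11*c/9 + c*log(3/2)


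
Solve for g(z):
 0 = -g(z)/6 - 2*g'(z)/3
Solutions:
 g(z) = C1*exp(-z/4)


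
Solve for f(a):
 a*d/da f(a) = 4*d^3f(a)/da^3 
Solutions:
 f(a) = C1 + Integral(C2*airyai(2^(1/3)*a/2) + C3*airybi(2^(1/3)*a/2), a)


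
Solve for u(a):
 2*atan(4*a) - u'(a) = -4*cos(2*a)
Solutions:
 u(a) = C1 + 2*a*atan(4*a) - log(16*a^2 + 1)/4 + 2*sin(2*a)


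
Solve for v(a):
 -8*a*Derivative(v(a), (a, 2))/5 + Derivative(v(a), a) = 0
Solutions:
 v(a) = C1 + C2*a^(13/8)


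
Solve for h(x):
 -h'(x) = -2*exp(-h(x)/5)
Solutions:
 h(x) = 5*log(C1 + 2*x/5)


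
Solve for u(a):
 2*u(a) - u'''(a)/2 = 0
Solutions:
 u(a) = C3*exp(2^(2/3)*a) + (C1*sin(2^(2/3)*sqrt(3)*a/2) + C2*cos(2^(2/3)*sqrt(3)*a/2))*exp(-2^(2/3)*a/2)


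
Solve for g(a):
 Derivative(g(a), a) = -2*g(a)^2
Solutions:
 g(a) = 1/(C1 + 2*a)


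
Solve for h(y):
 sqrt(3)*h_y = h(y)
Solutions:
 h(y) = C1*exp(sqrt(3)*y/3)


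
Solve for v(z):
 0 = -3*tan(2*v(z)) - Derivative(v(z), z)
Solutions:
 v(z) = -asin(C1*exp(-6*z))/2 + pi/2
 v(z) = asin(C1*exp(-6*z))/2


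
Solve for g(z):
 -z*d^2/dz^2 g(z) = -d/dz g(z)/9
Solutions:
 g(z) = C1 + C2*z^(10/9)


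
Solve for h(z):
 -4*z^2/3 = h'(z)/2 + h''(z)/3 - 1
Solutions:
 h(z) = C1 + C2*exp(-3*z/2) - 8*z^3/9 + 16*z^2/9 - 10*z/27


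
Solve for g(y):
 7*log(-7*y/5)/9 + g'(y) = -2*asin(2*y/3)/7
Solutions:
 g(y) = C1 - 7*y*log(-y)/9 - 2*y*asin(2*y/3)/7 - 7*y*log(7)/9 + 7*y/9 + 7*y*log(5)/9 - sqrt(9 - 4*y^2)/7


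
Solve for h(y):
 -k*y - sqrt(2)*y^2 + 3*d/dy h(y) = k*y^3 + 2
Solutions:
 h(y) = C1 + k*y^4/12 + k*y^2/6 + sqrt(2)*y^3/9 + 2*y/3


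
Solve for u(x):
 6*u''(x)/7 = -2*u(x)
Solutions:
 u(x) = C1*sin(sqrt(21)*x/3) + C2*cos(sqrt(21)*x/3)


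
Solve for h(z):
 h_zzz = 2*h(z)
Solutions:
 h(z) = C3*exp(2^(1/3)*z) + (C1*sin(2^(1/3)*sqrt(3)*z/2) + C2*cos(2^(1/3)*sqrt(3)*z/2))*exp(-2^(1/3)*z/2)


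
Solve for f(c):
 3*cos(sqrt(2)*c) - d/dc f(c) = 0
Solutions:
 f(c) = C1 + 3*sqrt(2)*sin(sqrt(2)*c)/2


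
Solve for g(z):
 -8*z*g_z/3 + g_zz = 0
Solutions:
 g(z) = C1 + C2*erfi(2*sqrt(3)*z/3)


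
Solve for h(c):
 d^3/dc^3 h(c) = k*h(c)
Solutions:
 h(c) = C1*exp(c*k^(1/3)) + C2*exp(c*k^(1/3)*(-1 + sqrt(3)*I)/2) + C3*exp(-c*k^(1/3)*(1 + sqrt(3)*I)/2)


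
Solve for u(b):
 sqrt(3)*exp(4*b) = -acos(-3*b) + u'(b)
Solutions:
 u(b) = C1 + b*acos(-3*b) + sqrt(1 - 9*b^2)/3 + sqrt(3)*exp(4*b)/4


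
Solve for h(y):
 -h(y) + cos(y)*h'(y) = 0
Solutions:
 h(y) = C1*sqrt(sin(y) + 1)/sqrt(sin(y) - 1)


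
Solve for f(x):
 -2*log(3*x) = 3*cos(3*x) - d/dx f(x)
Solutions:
 f(x) = C1 + 2*x*log(x) - 2*x + 2*x*log(3) + sin(3*x)


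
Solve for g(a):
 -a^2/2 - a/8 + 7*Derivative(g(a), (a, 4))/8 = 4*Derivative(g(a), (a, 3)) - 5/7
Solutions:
 g(a) = C1 + C2*a + C3*a^2 + C4*exp(32*a/7) - a^5/480 - 11*a^4/3072 + 1527*a^3/57344


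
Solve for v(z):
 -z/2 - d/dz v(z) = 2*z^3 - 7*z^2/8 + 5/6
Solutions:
 v(z) = C1 - z^4/2 + 7*z^3/24 - z^2/4 - 5*z/6


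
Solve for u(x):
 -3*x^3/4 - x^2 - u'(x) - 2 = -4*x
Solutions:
 u(x) = C1 - 3*x^4/16 - x^3/3 + 2*x^2 - 2*x


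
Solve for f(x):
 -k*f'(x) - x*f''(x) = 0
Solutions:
 f(x) = C1 + x^(1 - re(k))*(C2*sin(log(x)*Abs(im(k))) + C3*cos(log(x)*im(k)))


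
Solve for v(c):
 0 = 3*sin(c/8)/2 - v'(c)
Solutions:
 v(c) = C1 - 12*cos(c/8)


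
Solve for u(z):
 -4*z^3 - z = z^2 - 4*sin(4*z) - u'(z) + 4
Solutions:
 u(z) = C1 + z^4 + z^3/3 + z^2/2 + 4*z + cos(4*z)


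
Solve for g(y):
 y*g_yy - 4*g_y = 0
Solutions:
 g(y) = C1 + C2*y^5


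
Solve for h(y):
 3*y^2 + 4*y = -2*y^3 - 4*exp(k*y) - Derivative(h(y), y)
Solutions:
 h(y) = C1 - y^4/2 - y^3 - 2*y^2 - 4*exp(k*y)/k


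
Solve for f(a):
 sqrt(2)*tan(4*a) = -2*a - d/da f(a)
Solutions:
 f(a) = C1 - a^2 + sqrt(2)*log(cos(4*a))/4


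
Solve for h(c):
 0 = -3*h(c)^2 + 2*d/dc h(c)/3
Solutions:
 h(c) = -2/(C1 + 9*c)


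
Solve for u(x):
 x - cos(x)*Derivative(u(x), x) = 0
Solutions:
 u(x) = C1 + Integral(x/cos(x), x)


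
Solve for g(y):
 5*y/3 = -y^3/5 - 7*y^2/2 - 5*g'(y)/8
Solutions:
 g(y) = C1 - 2*y^4/25 - 28*y^3/15 - 4*y^2/3


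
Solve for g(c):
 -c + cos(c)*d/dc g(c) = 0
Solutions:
 g(c) = C1 + Integral(c/cos(c), c)


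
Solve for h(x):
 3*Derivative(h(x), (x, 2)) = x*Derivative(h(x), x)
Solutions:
 h(x) = C1 + C2*erfi(sqrt(6)*x/6)


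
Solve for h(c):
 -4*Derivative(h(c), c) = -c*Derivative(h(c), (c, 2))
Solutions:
 h(c) = C1 + C2*c^5


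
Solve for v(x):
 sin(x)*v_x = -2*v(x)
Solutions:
 v(x) = C1*(cos(x) + 1)/(cos(x) - 1)


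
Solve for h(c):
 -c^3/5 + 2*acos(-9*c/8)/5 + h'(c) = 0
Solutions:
 h(c) = C1 + c^4/20 - 2*c*acos(-9*c/8)/5 - 2*sqrt(64 - 81*c^2)/45


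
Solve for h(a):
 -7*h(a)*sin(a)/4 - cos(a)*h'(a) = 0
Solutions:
 h(a) = C1*cos(a)^(7/4)


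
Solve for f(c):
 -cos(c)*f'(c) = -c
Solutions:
 f(c) = C1 + Integral(c/cos(c), c)


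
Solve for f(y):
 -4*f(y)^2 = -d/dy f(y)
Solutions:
 f(y) = -1/(C1 + 4*y)


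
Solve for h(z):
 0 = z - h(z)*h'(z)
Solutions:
 h(z) = -sqrt(C1 + z^2)
 h(z) = sqrt(C1 + z^2)


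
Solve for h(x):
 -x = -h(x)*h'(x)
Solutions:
 h(x) = -sqrt(C1 + x^2)
 h(x) = sqrt(C1 + x^2)


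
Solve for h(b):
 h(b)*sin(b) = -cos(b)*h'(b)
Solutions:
 h(b) = C1*cos(b)


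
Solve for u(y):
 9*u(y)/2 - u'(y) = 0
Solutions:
 u(y) = C1*exp(9*y/2)


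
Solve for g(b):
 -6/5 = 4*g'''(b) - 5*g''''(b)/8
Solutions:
 g(b) = C1 + C2*b + C3*b^2 + C4*exp(32*b/5) - b^3/20


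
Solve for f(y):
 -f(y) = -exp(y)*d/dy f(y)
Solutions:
 f(y) = C1*exp(-exp(-y))


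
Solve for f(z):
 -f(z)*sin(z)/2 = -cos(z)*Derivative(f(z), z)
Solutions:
 f(z) = C1/sqrt(cos(z))


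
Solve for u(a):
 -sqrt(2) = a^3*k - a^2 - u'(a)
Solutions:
 u(a) = C1 + a^4*k/4 - a^3/3 + sqrt(2)*a


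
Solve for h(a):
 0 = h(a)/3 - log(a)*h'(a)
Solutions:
 h(a) = C1*exp(li(a)/3)


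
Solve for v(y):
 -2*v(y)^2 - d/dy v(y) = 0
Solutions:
 v(y) = 1/(C1 + 2*y)


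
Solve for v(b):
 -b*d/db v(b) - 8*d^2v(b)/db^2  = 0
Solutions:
 v(b) = C1 + C2*erf(b/4)


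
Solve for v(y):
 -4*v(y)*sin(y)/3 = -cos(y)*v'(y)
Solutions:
 v(y) = C1/cos(y)^(4/3)


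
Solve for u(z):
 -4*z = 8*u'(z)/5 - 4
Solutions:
 u(z) = C1 - 5*z^2/4 + 5*z/2


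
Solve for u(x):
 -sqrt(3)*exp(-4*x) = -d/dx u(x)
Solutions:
 u(x) = C1 - sqrt(3)*exp(-4*x)/4


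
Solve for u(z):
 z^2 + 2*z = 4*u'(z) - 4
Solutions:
 u(z) = C1 + z^3/12 + z^2/4 + z


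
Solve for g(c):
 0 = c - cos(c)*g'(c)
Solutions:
 g(c) = C1 + Integral(c/cos(c), c)


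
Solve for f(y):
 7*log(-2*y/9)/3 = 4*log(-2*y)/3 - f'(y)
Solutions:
 f(y) = C1 - y*log(-y) + y*(-log(2) + 1 + 14*log(3)/3)


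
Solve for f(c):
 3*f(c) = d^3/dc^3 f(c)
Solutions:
 f(c) = C3*exp(3^(1/3)*c) + (C1*sin(3^(5/6)*c/2) + C2*cos(3^(5/6)*c/2))*exp(-3^(1/3)*c/2)


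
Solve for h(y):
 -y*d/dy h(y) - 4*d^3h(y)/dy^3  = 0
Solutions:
 h(y) = C1 + Integral(C2*airyai(-2^(1/3)*y/2) + C3*airybi(-2^(1/3)*y/2), y)


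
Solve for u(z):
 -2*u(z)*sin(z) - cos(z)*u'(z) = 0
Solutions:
 u(z) = C1*cos(z)^2


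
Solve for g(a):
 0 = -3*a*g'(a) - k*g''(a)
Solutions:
 g(a) = C1 + C2*sqrt(k)*erf(sqrt(6)*a*sqrt(1/k)/2)


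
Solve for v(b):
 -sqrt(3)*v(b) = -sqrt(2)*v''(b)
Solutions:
 v(b) = C1*exp(-2^(3/4)*3^(1/4)*b/2) + C2*exp(2^(3/4)*3^(1/4)*b/2)


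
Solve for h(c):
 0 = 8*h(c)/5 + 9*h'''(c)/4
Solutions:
 h(c) = C3*exp(c*(-2^(2/3)*75^(1/3) + 3*10^(2/3)*3^(1/3))/30)*sin(10^(2/3)*3^(5/6)*c/15) + C4*exp(c*(-2^(2/3)*75^(1/3) + 3*10^(2/3)*3^(1/3))/30)*cos(10^(2/3)*3^(5/6)*c/15) + C5*exp(-c*(2^(2/3)*75^(1/3) + 3*10^(2/3)*3^(1/3))/30) + (C1*sin(10^(2/3)*3^(5/6)*c/15) + C2*cos(10^(2/3)*3^(5/6)*c/15))*exp(2^(2/3)*75^(1/3)*c/15)


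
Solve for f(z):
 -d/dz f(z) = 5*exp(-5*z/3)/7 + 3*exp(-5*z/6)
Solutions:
 f(z) = C1 + 3*exp(-5*z/3)/7 + 18*exp(-5*z/6)/5


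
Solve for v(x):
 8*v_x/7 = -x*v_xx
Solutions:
 v(x) = C1 + C2/x^(1/7)


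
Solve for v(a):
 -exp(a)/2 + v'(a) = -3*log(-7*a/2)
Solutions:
 v(a) = C1 - 3*a*log(-a) + 3*a*(-log(7) + log(2) + 1) + exp(a)/2


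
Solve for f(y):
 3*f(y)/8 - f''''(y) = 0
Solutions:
 f(y) = C1*exp(-6^(1/4)*y/2) + C2*exp(6^(1/4)*y/2) + C3*sin(6^(1/4)*y/2) + C4*cos(6^(1/4)*y/2)


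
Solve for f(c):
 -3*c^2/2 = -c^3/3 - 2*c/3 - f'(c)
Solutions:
 f(c) = C1 - c^4/12 + c^3/2 - c^2/3


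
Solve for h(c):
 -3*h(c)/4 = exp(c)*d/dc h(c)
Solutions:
 h(c) = C1*exp(3*exp(-c)/4)


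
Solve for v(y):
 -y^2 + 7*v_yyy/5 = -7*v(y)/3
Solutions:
 v(y) = C3*exp(-3^(2/3)*5^(1/3)*y/3) + 3*y^2/7 + (C1*sin(3^(1/6)*5^(1/3)*y/2) + C2*cos(3^(1/6)*5^(1/3)*y/2))*exp(3^(2/3)*5^(1/3)*y/6)


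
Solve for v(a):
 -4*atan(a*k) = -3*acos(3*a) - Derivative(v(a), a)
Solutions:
 v(a) = C1 - 3*a*acos(3*a) + sqrt(1 - 9*a^2) + 4*Piecewise((a*atan(a*k) - log(a^2*k^2 + 1)/(2*k), Ne(k, 0)), (0, True))


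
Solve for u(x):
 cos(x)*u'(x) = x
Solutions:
 u(x) = C1 + Integral(x/cos(x), x)


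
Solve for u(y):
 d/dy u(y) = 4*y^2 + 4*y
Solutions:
 u(y) = C1 + 4*y^3/3 + 2*y^2


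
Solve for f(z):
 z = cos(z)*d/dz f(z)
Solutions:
 f(z) = C1 + Integral(z/cos(z), z)


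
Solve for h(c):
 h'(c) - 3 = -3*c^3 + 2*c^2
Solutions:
 h(c) = C1 - 3*c^4/4 + 2*c^3/3 + 3*c


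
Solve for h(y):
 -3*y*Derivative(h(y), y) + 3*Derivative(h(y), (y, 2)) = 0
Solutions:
 h(y) = C1 + C2*erfi(sqrt(2)*y/2)


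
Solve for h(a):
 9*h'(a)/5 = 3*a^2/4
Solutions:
 h(a) = C1 + 5*a^3/36


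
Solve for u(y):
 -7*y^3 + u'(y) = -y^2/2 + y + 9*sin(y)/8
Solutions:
 u(y) = C1 + 7*y^4/4 - y^3/6 + y^2/2 - 9*cos(y)/8


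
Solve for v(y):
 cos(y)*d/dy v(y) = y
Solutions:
 v(y) = C1 + Integral(y/cos(y), y)


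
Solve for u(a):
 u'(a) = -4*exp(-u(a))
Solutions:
 u(a) = log(C1 - 4*a)


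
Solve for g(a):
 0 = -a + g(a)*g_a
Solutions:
 g(a) = -sqrt(C1 + a^2)
 g(a) = sqrt(C1 + a^2)


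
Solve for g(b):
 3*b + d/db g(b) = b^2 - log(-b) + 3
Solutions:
 g(b) = C1 + b^3/3 - 3*b^2/2 - b*log(-b) + 4*b


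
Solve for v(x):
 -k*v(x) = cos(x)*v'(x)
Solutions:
 v(x) = C1*exp(k*(log(sin(x) - 1) - log(sin(x) + 1))/2)


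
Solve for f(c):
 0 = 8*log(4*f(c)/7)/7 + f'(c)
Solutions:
 7*Integral(1/(log(_y) - log(7) + 2*log(2)), (_y, f(c)))/8 = C1 - c


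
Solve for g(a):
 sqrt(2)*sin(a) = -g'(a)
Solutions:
 g(a) = C1 + sqrt(2)*cos(a)


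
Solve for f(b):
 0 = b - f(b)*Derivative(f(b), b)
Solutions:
 f(b) = -sqrt(C1 + b^2)
 f(b) = sqrt(C1 + b^2)


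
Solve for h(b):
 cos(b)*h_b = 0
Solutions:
 h(b) = C1


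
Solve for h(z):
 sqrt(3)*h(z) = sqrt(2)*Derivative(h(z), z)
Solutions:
 h(z) = C1*exp(sqrt(6)*z/2)


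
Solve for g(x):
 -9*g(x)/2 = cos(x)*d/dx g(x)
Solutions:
 g(x) = C1*(sin(x) - 1)^(1/4)*(sin(x)^2 - 2*sin(x) + 1)/((sin(x) + 1)^(1/4)*(sin(x)^2 + 2*sin(x) + 1))


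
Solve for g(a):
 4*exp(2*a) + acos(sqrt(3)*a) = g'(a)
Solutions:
 g(a) = C1 + a*acos(sqrt(3)*a) - sqrt(3)*sqrt(1 - 3*a^2)/3 + 2*exp(2*a)
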